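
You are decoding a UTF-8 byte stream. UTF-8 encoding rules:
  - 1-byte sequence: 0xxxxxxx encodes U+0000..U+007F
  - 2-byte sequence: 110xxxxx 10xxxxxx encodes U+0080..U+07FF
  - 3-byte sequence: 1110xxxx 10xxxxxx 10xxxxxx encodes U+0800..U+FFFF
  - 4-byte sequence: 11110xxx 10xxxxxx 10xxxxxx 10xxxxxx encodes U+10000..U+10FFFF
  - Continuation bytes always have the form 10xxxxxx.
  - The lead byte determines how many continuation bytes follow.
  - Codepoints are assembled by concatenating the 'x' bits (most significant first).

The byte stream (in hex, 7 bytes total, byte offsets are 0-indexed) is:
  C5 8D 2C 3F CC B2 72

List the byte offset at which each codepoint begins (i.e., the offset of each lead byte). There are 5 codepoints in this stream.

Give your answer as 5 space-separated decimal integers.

Byte[0]=C5: 2-byte lead, need 1 cont bytes. acc=0x5
Byte[1]=8D: continuation. acc=(acc<<6)|0x0D=0x14D
Completed: cp=U+014D (starts at byte 0)
Byte[2]=2C: 1-byte ASCII. cp=U+002C
Byte[3]=3F: 1-byte ASCII. cp=U+003F
Byte[4]=CC: 2-byte lead, need 1 cont bytes. acc=0xC
Byte[5]=B2: continuation. acc=(acc<<6)|0x32=0x332
Completed: cp=U+0332 (starts at byte 4)
Byte[6]=72: 1-byte ASCII. cp=U+0072

Answer: 0 2 3 4 6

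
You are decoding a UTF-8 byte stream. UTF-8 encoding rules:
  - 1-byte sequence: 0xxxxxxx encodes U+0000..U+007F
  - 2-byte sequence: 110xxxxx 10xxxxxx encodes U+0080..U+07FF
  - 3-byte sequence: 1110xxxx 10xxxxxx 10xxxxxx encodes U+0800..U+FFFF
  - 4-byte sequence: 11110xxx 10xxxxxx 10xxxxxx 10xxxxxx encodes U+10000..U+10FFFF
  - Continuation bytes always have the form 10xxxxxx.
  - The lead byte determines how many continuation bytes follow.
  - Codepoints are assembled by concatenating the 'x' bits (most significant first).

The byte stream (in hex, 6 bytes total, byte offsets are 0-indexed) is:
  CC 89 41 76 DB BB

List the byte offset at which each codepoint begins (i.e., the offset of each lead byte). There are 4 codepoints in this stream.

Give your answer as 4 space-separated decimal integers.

Byte[0]=CC: 2-byte lead, need 1 cont bytes. acc=0xC
Byte[1]=89: continuation. acc=(acc<<6)|0x09=0x309
Completed: cp=U+0309 (starts at byte 0)
Byte[2]=41: 1-byte ASCII. cp=U+0041
Byte[3]=76: 1-byte ASCII. cp=U+0076
Byte[4]=DB: 2-byte lead, need 1 cont bytes. acc=0x1B
Byte[5]=BB: continuation. acc=(acc<<6)|0x3B=0x6FB
Completed: cp=U+06FB (starts at byte 4)

Answer: 0 2 3 4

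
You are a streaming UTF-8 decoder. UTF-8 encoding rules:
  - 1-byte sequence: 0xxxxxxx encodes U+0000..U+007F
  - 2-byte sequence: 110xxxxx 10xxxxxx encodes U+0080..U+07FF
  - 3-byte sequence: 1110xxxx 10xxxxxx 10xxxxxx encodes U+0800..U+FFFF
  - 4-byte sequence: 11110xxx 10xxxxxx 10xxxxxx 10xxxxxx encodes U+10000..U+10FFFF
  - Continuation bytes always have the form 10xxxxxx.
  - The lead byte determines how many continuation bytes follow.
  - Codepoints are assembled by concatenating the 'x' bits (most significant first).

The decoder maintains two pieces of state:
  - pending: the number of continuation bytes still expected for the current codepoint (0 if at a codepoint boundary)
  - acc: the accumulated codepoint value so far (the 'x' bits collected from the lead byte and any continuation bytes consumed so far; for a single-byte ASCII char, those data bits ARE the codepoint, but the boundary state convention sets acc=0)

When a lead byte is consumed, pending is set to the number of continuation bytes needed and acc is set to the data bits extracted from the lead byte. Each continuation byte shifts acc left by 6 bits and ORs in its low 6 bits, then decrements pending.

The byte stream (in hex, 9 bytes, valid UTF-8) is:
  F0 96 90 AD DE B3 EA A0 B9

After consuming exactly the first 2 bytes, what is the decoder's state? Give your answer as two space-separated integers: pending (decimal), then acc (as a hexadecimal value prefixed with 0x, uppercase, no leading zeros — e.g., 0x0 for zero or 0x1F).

Byte[0]=F0: 4-byte lead. pending=3, acc=0x0
Byte[1]=96: continuation. acc=(acc<<6)|0x16=0x16, pending=2

Answer: 2 0x16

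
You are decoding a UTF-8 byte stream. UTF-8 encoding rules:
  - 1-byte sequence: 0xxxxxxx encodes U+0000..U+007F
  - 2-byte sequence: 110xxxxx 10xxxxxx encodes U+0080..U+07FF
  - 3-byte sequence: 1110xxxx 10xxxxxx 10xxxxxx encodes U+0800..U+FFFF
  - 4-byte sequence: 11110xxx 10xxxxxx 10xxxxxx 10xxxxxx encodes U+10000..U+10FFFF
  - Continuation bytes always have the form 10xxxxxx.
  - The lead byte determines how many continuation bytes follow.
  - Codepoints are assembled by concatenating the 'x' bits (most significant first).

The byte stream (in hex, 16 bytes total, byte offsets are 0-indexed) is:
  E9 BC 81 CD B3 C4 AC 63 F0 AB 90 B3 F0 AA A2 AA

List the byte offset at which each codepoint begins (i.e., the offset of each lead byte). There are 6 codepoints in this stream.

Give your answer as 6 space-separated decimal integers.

Byte[0]=E9: 3-byte lead, need 2 cont bytes. acc=0x9
Byte[1]=BC: continuation. acc=(acc<<6)|0x3C=0x27C
Byte[2]=81: continuation. acc=(acc<<6)|0x01=0x9F01
Completed: cp=U+9F01 (starts at byte 0)
Byte[3]=CD: 2-byte lead, need 1 cont bytes. acc=0xD
Byte[4]=B3: continuation. acc=(acc<<6)|0x33=0x373
Completed: cp=U+0373 (starts at byte 3)
Byte[5]=C4: 2-byte lead, need 1 cont bytes. acc=0x4
Byte[6]=AC: continuation. acc=(acc<<6)|0x2C=0x12C
Completed: cp=U+012C (starts at byte 5)
Byte[7]=63: 1-byte ASCII. cp=U+0063
Byte[8]=F0: 4-byte lead, need 3 cont bytes. acc=0x0
Byte[9]=AB: continuation. acc=(acc<<6)|0x2B=0x2B
Byte[10]=90: continuation. acc=(acc<<6)|0x10=0xAD0
Byte[11]=B3: continuation. acc=(acc<<6)|0x33=0x2B433
Completed: cp=U+2B433 (starts at byte 8)
Byte[12]=F0: 4-byte lead, need 3 cont bytes. acc=0x0
Byte[13]=AA: continuation. acc=(acc<<6)|0x2A=0x2A
Byte[14]=A2: continuation. acc=(acc<<6)|0x22=0xAA2
Byte[15]=AA: continuation. acc=(acc<<6)|0x2A=0x2A8AA
Completed: cp=U+2A8AA (starts at byte 12)

Answer: 0 3 5 7 8 12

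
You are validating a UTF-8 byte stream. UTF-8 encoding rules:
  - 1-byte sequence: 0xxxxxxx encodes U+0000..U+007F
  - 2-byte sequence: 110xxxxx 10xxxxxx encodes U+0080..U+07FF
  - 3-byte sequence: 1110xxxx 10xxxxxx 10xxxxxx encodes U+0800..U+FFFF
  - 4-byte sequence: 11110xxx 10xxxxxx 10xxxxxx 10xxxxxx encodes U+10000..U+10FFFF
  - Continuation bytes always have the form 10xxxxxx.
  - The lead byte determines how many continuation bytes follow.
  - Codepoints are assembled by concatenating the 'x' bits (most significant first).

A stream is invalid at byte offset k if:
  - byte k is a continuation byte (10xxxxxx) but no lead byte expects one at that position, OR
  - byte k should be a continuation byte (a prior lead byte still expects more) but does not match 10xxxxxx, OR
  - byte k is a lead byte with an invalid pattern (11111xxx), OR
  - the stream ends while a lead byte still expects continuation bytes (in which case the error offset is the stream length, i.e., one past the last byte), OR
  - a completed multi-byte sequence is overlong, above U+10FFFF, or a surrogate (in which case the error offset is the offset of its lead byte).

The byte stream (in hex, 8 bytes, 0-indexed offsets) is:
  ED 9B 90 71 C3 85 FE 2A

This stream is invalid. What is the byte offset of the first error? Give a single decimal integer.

Answer: 6

Derivation:
Byte[0]=ED: 3-byte lead, need 2 cont bytes. acc=0xD
Byte[1]=9B: continuation. acc=(acc<<6)|0x1B=0x35B
Byte[2]=90: continuation. acc=(acc<<6)|0x10=0xD6D0
Completed: cp=U+D6D0 (starts at byte 0)
Byte[3]=71: 1-byte ASCII. cp=U+0071
Byte[4]=C3: 2-byte lead, need 1 cont bytes. acc=0x3
Byte[5]=85: continuation. acc=(acc<<6)|0x05=0xC5
Completed: cp=U+00C5 (starts at byte 4)
Byte[6]=FE: INVALID lead byte (not 0xxx/110x/1110/11110)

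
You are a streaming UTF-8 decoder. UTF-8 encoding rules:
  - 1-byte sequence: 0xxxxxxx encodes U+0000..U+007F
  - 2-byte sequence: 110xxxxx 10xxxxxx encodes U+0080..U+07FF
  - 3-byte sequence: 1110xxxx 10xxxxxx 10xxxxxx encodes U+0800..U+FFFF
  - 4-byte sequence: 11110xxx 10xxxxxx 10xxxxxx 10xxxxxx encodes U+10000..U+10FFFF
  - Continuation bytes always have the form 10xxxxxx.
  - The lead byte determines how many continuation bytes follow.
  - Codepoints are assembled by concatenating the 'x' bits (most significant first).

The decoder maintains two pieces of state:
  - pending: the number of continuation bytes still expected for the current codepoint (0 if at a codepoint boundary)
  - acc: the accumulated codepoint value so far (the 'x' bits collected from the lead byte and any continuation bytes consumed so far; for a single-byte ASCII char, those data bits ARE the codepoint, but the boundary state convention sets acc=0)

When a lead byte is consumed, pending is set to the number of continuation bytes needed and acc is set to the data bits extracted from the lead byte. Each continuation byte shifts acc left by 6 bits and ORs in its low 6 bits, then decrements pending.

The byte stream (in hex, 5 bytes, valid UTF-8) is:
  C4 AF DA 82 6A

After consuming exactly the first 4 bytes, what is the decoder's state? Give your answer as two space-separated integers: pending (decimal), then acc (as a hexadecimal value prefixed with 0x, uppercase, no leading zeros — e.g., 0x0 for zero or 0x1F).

Answer: 0 0x682

Derivation:
Byte[0]=C4: 2-byte lead. pending=1, acc=0x4
Byte[1]=AF: continuation. acc=(acc<<6)|0x2F=0x12F, pending=0
Byte[2]=DA: 2-byte lead. pending=1, acc=0x1A
Byte[3]=82: continuation. acc=(acc<<6)|0x02=0x682, pending=0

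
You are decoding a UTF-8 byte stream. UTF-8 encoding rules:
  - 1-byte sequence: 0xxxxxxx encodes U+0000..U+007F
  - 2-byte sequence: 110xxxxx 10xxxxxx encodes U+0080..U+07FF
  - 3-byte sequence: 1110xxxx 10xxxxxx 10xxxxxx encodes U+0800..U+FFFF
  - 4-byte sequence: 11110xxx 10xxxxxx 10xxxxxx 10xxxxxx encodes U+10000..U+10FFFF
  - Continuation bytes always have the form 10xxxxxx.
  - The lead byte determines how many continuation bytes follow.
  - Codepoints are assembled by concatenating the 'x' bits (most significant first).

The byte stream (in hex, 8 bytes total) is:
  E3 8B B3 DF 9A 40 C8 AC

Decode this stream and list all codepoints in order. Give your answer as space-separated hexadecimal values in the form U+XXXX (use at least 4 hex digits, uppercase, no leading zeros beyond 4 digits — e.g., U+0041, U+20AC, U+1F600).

Answer: U+32F3 U+07DA U+0040 U+022C

Derivation:
Byte[0]=E3: 3-byte lead, need 2 cont bytes. acc=0x3
Byte[1]=8B: continuation. acc=(acc<<6)|0x0B=0xCB
Byte[2]=B3: continuation. acc=(acc<<6)|0x33=0x32F3
Completed: cp=U+32F3 (starts at byte 0)
Byte[3]=DF: 2-byte lead, need 1 cont bytes. acc=0x1F
Byte[4]=9A: continuation. acc=(acc<<6)|0x1A=0x7DA
Completed: cp=U+07DA (starts at byte 3)
Byte[5]=40: 1-byte ASCII. cp=U+0040
Byte[6]=C8: 2-byte lead, need 1 cont bytes. acc=0x8
Byte[7]=AC: continuation. acc=(acc<<6)|0x2C=0x22C
Completed: cp=U+022C (starts at byte 6)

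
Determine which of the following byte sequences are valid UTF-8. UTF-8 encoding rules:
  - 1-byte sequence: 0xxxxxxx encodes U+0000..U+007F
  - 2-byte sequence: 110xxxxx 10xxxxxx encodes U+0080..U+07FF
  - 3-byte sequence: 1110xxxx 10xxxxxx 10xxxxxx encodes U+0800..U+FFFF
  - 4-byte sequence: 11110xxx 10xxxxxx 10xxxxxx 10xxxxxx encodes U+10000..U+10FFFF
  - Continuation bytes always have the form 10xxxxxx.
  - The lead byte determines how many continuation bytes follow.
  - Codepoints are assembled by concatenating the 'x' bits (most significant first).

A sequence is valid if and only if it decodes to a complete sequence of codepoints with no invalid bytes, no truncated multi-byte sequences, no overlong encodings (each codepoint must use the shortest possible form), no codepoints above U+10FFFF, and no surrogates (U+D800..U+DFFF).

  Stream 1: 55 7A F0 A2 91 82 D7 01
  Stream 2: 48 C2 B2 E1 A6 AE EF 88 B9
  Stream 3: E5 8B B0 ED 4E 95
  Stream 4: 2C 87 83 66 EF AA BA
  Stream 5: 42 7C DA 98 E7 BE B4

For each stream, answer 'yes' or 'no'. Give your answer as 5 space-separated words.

Stream 1: error at byte offset 7. INVALID
Stream 2: decodes cleanly. VALID
Stream 3: error at byte offset 4. INVALID
Stream 4: error at byte offset 1. INVALID
Stream 5: decodes cleanly. VALID

Answer: no yes no no yes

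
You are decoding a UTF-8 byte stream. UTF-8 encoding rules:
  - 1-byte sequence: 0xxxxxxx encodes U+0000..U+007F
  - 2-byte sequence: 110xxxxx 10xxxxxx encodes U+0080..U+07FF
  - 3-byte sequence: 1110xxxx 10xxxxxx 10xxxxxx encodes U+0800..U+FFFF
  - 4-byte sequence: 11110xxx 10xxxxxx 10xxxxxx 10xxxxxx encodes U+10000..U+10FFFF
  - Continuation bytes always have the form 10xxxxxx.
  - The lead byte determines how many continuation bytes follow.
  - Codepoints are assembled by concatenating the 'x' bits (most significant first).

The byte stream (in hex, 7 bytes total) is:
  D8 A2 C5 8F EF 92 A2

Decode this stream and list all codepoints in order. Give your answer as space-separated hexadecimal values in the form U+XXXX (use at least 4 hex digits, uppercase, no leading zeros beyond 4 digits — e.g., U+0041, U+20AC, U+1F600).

Byte[0]=D8: 2-byte lead, need 1 cont bytes. acc=0x18
Byte[1]=A2: continuation. acc=(acc<<6)|0x22=0x622
Completed: cp=U+0622 (starts at byte 0)
Byte[2]=C5: 2-byte lead, need 1 cont bytes. acc=0x5
Byte[3]=8F: continuation. acc=(acc<<6)|0x0F=0x14F
Completed: cp=U+014F (starts at byte 2)
Byte[4]=EF: 3-byte lead, need 2 cont bytes. acc=0xF
Byte[5]=92: continuation. acc=(acc<<6)|0x12=0x3D2
Byte[6]=A2: continuation. acc=(acc<<6)|0x22=0xF4A2
Completed: cp=U+F4A2 (starts at byte 4)

Answer: U+0622 U+014F U+F4A2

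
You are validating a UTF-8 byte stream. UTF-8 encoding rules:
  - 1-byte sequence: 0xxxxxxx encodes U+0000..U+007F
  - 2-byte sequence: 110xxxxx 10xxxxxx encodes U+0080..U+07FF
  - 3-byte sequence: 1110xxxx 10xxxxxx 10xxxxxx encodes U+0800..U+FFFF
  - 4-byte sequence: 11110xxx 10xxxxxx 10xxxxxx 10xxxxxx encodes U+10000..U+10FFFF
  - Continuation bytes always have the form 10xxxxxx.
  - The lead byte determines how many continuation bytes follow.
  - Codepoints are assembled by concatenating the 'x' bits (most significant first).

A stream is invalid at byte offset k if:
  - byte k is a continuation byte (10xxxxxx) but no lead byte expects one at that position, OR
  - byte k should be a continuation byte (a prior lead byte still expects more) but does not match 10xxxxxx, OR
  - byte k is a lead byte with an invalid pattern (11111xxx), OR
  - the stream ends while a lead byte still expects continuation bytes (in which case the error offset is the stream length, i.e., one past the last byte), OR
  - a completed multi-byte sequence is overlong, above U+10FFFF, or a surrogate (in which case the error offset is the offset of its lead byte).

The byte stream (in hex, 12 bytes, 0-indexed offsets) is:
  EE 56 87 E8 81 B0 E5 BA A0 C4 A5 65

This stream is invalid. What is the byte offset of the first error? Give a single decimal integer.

Answer: 1

Derivation:
Byte[0]=EE: 3-byte lead, need 2 cont bytes. acc=0xE
Byte[1]=56: expected 10xxxxxx continuation. INVALID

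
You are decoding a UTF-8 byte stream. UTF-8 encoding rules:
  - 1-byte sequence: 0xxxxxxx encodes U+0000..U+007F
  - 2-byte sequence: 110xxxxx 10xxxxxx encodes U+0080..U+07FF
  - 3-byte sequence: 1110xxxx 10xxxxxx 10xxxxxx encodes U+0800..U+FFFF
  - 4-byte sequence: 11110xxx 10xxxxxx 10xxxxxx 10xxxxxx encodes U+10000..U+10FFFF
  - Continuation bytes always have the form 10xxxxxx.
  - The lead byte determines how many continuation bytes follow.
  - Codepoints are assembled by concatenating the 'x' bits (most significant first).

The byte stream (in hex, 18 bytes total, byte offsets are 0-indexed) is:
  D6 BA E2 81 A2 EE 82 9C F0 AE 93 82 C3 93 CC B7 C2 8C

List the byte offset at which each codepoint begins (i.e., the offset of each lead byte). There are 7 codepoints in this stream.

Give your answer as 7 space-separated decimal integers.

Byte[0]=D6: 2-byte lead, need 1 cont bytes. acc=0x16
Byte[1]=BA: continuation. acc=(acc<<6)|0x3A=0x5BA
Completed: cp=U+05BA (starts at byte 0)
Byte[2]=E2: 3-byte lead, need 2 cont bytes. acc=0x2
Byte[3]=81: continuation. acc=(acc<<6)|0x01=0x81
Byte[4]=A2: continuation. acc=(acc<<6)|0x22=0x2062
Completed: cp=U+2062 (starts at byte 2)
Byte[5]=EE: 3-byte lead, need 2 cont bytes. acc=0xE
Byte[6]=82: continuation. acc=(acc<<6)|0x02=0x382
Byte[7]=9C: continuation. acc=(acc<<6)|0x1C=0xE09C
Completed: cp=U+E09C (starts at byte 5)
Byte[8]=F0: 4-byte lead, need 3 cont bytes. acc=0x0
Byte[9]=AE: continuation. acc=(acc<<6)|0x2E=0x2E
Byte[10]=93: continuation. acc=(acc<<6)|0x13=0xB93
Byte[11]=82: continuation. acc=(acc<<6)|0x02=0x2E4C2
Completed: cp=U+2E4C2 (starts at byte 8)
Byte[12]=C3: 2-byte lead, need 1 cont bytes. acc=0x3
Byte[13]=93: continuation. acc=(acc<<6)|0x13=0xD3
Completed: cp=U+00D3 (starts at byte 12)
Byte[14]=CC: 2-byte lead, need 1 cont bytes. acc=0xC
Byte[15]=B7: continuation. acc=(acc<<6)|0x37=0x337
Completed: cp=U+0337 (starts at byte 14)
Byte[16]=C2: 2-byte lead, need 1 cont bytes. acc=0x2
Byte[17]=8C: continuation. acc=(acc<<6)|0x0C=0x8C
Completed: cp=U+008C (starts at byte 16)

Answer: 0 2 5 8 12 14 16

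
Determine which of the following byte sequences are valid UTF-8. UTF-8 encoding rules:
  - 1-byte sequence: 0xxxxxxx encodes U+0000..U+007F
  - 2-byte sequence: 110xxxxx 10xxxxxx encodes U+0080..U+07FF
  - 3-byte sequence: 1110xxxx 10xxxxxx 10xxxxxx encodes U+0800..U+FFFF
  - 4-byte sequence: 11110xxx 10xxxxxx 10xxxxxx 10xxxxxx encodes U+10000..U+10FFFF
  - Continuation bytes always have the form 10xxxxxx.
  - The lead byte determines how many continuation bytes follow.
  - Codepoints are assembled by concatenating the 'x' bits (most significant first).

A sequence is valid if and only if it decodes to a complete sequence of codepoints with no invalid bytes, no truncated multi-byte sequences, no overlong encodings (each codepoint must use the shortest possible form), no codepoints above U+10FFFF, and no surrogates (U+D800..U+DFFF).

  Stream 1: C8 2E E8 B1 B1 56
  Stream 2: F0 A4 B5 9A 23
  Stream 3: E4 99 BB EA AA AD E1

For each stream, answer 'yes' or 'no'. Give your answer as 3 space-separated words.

Stream 1: error at byte offset 1. INVALID
Stream 2: decodes cleanly. VALID
Stream 3: error at byte offset 7. INVALID

Answer: no yes no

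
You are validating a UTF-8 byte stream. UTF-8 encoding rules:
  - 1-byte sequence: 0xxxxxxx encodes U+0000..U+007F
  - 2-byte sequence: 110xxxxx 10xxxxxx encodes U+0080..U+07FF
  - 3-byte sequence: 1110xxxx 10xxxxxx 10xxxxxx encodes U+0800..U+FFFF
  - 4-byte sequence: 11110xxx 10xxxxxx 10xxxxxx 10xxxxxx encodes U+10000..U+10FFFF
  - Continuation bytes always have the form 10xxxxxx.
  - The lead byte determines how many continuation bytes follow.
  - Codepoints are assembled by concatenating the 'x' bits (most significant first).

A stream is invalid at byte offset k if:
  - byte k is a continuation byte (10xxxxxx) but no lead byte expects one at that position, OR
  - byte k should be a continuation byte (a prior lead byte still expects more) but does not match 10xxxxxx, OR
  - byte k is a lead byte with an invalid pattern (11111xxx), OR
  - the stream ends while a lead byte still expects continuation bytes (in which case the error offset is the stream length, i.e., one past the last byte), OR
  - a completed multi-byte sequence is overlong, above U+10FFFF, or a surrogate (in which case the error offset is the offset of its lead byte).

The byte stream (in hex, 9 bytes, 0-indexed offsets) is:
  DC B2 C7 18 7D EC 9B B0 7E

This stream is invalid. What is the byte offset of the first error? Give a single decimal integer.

Answer: 3

Derivation:
Byte[0]=DC: 2-byte lead, need 1 cont bytes. acc=0x1C
Byte[1]=B2: continuation. acc=(acc<<6)|0x32=0x732
Completed: cp=U+0732 (starts at byte 0)
Byte[2]=C7: 2-byte lead, need 1 cont bytes. acc=0x7
Byte[3]=18: expected 10xxxxxx continuation. INVALID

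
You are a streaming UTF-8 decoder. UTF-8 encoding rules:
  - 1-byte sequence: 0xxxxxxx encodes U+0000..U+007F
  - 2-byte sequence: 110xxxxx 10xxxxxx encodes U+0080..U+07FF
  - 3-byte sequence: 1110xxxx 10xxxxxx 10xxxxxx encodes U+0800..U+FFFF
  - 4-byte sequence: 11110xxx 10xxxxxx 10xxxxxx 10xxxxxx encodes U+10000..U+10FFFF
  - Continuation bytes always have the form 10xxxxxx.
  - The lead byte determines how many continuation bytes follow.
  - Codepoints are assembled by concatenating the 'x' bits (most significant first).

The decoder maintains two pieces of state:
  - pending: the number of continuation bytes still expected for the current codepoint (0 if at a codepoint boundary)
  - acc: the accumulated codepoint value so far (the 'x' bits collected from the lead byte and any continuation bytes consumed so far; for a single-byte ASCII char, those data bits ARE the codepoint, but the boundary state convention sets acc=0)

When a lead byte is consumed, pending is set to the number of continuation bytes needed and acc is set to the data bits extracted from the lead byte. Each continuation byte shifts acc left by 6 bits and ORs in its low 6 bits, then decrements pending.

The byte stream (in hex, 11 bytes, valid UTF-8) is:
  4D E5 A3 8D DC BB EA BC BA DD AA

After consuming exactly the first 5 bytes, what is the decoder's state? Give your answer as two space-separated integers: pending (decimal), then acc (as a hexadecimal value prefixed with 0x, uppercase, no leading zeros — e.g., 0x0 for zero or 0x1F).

Byte[0]=4D: 1-byte. pending=0, acc=0x0
Byte[1]=E5: 3-byte lead. pending=2, acc=0x5
Byte[2]=A3: continuation. acc=(acc<<6)|0x23=0x163, pending=1
Byte[3]=8D: continuation. acc=(acc<<6)|0x0D=0x58CD, pending=0
Byte[4]=DC: 2-byte lead. pending=1, acc=0x1C

Answer: 1 0x1C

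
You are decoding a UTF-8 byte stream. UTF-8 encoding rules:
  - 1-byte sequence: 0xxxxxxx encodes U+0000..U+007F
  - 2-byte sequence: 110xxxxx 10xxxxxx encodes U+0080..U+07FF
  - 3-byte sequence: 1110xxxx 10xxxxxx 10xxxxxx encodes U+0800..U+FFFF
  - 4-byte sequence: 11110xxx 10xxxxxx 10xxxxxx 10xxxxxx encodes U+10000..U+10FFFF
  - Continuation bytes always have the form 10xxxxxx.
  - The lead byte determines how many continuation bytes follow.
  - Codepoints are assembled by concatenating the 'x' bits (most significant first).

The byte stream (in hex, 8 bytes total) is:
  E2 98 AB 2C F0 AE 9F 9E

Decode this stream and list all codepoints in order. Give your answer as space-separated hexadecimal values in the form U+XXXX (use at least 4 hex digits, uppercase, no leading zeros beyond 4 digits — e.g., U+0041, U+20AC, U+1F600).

Answer: U+262B U+002C U+2E7DE

Derivation:
Byte[0]=E2: 3-byte lead, need 2 cont bytes. acc=0x2
Byte[1]=98: continuation. acc=(acc<<6)|0x18=0x98
Byte[2]=AB: continuation. acc=(acc<<6)|0x2B=0x262B
Completed: cp=U+262B (starts at byte 0)
Byte[3]=2C: 1-byte ASCII. cp=U+002C
Byte[4]=F0: 4-byte lead, need 3 cont bytes. acc=0x0
Byte[5]=AE: continuation. acc=(acc<<6)|0x2E=0x2E
Byte[6]=9F: continuation. acc=(acc<<6)|0x1F=0xB9F
Byte[7]=9E: continuation. acc=(acc<<6)|0x1E=0x2E7DE
Completed: cp=U+2E7DE (starts at byte 4)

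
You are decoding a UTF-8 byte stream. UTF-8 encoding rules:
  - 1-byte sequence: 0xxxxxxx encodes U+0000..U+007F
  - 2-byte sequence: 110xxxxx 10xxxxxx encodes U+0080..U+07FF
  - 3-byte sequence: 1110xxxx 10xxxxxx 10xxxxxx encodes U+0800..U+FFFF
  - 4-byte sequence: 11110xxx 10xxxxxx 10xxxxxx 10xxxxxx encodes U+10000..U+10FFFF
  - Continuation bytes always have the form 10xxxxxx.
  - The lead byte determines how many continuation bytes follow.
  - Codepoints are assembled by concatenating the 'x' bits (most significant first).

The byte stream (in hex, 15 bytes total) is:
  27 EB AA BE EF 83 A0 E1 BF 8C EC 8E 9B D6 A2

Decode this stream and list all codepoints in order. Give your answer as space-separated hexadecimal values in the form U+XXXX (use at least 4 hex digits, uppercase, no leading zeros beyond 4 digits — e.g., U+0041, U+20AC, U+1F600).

Answer: U+0027 U+BABE U+F0E0 U+1FCC U+C39B U+05A2

Derivation:
Byte[0]=27: 1-byte ASCII. cp=U+0027
Byte[1]=EB: 3-byte lead, need 2 cont bytes. acc=0xB
Byte[2]=AA: continuation. acc=(acc<<6)|0x2A=0x2EA
Byte[3]=BE: continuation. acc=(acc<<6)|0x3E=0xBABE
Completed: cp=U+BABE (starts at byte 1)
Byte[4]=EF: 3-byte lead, need 2 cont bytes. acc=0xF
Byte[5]=83: continuation. acc=(acc<<6)|0x03=0x3C3
Byte[6]=A0: continuation. acc=(acc<<6)|0x20=0xF0E0
Completed: cp=U+F0E0 (starts at byte 4)
Byte[7]=E1: 3-byte lead, need 2 cont bytes. acc=0x1
Byte[8]=BF: continuation. acc=(acc<<6)|0x3F=0x7F
Byte[9]=8C: continuation. acc=(acc<<6)|0x0C=0x1FCC
Completed: cp=U+1FCC (starts at byte 7)
Byte[10]=EC: 3-byte lead, need 2 cont bytes. acc=0xC
Byte[11]=8E: continuation. acc=(acc<<6)|0x0E=0x30E
Byte[12]=9B: continuation. acc=(acc<<6)|0x1B=0xC39B
Completed: cp=U+C39B (starts at byte 10)
Byte[13]=D6: 2-byte lead, need 1 cont bytes. acc=0x16
Byte[14]=A2: continuation. acc=(acc<<6)|0x22=0x5A2
Completed: cp=U+05A2 (starts at byte 13)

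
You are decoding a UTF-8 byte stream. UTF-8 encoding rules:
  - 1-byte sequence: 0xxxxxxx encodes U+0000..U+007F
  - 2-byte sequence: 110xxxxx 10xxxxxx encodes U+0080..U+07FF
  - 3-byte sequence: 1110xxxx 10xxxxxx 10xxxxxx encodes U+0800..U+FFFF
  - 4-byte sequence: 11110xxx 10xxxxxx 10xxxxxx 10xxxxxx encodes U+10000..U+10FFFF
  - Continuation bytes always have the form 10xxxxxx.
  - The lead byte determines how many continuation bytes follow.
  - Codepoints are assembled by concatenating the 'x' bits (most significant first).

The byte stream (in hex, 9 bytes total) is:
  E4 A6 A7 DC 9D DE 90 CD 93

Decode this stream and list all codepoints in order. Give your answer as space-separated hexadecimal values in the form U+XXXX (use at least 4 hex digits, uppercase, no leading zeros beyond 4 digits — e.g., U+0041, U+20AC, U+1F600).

Byte[0]=E4: 3-byte lead, need 2 cont bytes. acc=0x4
Byte[1]=A6: continuation. acc=(acc<<6)|0x26=0x126
Byte[2]=A7: continuation. acc=(acc<<6)|0x27=0x49A7
Completed: cp=U+49A7 (starts at byte 0)
Byte[3]=DC: 2-byte lead, need 1 cont bytes. acc=0x1C
Byte[4]=9D: continuation. acc=(acc<<6)|0x1D=0x71D
Completed: cp=U+071D (starts at byte 3)
Byte[5]=DE: 2-byte lead, need 1 cont bytes. acc=0x1E
Byte[6]=90: continuation. acc=(acc<<6)|0x10=0x790
Completed: cp=U+0790 (starts at byte 5)
Byte[7]=CD: 2-byte lead, need 1 cont bytes. acc=0xD
Byte[8]=93: continuation. acc=(acc<<6)|0x13=0x353
Completed: cp=U+0353 (starts at byte 7)

Answer: U+49A7 U+071D U+0790 U+0353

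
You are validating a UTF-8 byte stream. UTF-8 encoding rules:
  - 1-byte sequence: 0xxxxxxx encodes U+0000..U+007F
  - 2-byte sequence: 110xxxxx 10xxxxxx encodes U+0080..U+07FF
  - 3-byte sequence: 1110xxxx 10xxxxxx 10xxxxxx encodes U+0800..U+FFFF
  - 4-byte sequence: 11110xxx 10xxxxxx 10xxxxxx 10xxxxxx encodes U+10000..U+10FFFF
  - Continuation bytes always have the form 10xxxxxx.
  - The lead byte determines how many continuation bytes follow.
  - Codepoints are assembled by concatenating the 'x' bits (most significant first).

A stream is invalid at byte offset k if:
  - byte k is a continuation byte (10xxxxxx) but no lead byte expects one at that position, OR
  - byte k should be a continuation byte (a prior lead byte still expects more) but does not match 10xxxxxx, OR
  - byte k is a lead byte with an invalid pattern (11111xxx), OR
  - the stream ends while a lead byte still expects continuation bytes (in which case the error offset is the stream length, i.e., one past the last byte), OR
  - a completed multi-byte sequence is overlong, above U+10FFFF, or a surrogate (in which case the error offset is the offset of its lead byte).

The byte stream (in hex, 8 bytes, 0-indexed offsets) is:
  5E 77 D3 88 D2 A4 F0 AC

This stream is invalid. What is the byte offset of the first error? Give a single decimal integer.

Answer: 8

Derivation:
Byte[0]=5E: 1-byte ASCII. cp=U+005E
Byte[1]=77: 1-byte ASCII. cp=U+0077
Byte[2]=D3: 2-byte lead, need 1 cont bytes. acc=0x13
Byte[3]=88: continuation. acc=(acc<<6)|0x08=0x4C8
Completed: cp=U+04C8 (starts at byte 2)
Byte[4]=D2: 2-byte lead, need 1 cont bytes. acc=0x12
Byte[5]=A4: continuation. acc=(acc<<6)|0x24=0x4A4
Completed: cp=U+04A4 (starts at byte 4)
Byte[6]=F0: 4-byte lead, need 3 cont bytes. acc=0x0
Byte[7]=AC: continuation. acc=(acc<<6)|0x2C=0x2C
Byte[8]: stream ended, expected continuation. INVALID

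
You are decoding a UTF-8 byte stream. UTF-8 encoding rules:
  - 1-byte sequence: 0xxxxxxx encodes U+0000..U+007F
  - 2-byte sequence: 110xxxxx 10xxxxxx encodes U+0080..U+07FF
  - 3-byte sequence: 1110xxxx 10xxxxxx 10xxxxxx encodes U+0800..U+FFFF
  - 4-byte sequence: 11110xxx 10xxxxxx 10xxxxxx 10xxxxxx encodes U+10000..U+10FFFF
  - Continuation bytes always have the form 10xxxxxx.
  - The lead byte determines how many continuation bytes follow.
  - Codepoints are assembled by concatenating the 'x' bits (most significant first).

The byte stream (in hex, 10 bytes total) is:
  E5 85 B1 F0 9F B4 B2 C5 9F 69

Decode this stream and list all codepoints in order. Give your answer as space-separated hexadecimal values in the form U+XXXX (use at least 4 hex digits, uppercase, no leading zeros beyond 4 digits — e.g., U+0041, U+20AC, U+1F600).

Byte[0]=E5: 3-byte lead, need 2 cont bytes. acc=0x5
Byte[1]=85: continuation. acc=(acc<<6)|0x05=0x145
Byte[2]=B1: continuation. acc=(acc<<6)|0x31=0x5171
Completed: cp=U+5171 (starts at byte 0)
Byte[3]=F0: 4-byte lead, need 3 cont bytes. acc=0x0
Byte[4]=9F: continuation. acc=(acc<<6)|0x1F=0x1F
Byte[5]=B4: continuation. acc=(acc<<6)|0x34=0x7F4
Byte[6]=B2: continuation. acc=(acc<<6)|0x32=0x1FD32
Completed: cp=U+1FD32 (starts at byte 3)
Byte[7]=C5: 2-byte lead, need 1 cont bytes. acc=0x5
Byte[8]=9F: continuation. acc=(acc<<6)|0x1F=0x15F
Completed: cp=U+015F (starts at byte 7)
Byte[9]=69: 1-byte ASCII. cp=U+0069

Answer: U+5171 U+1FD32 U+015F U+0069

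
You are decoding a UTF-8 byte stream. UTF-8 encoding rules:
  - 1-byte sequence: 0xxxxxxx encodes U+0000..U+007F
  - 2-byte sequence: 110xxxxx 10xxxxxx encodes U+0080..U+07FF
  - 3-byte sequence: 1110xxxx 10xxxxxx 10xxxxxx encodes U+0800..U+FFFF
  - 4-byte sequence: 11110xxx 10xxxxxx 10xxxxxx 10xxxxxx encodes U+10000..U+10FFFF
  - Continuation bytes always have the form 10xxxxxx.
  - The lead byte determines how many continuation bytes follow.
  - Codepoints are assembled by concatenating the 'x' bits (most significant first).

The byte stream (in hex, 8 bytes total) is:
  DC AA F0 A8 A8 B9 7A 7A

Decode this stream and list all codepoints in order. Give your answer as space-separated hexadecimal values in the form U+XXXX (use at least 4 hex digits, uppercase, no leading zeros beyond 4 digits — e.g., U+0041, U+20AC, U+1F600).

Answer: U+072A U+28A39 U+007A U+007A

Derivation:
Byte[0]=DC: 2-byte lead, need 1 cont bytes. acc=0x1C
Byte[1]=AA: continuation. acc=(acc<<6)|0x2A=0x72A
Completed: cp=U+072A (starts at byte 0)
Byte[2]=F0: 4-byte lead, need 3 cont bytes. acc=0x0
Byte[3]=A8: continuation. acc=(acc<<6)|0x28=0x28
Byte[4]=A8: continuation. acc=(acc<<6)|0x28=0xA28
Byte[5]=B9: continuation. acc=(acc<<6)|0x39=0x28A39
Completed: cp=U+28A39 (starts at byte 2)
Byte[6]=7A: 1-byte ASCII. cp=U+007A
Byte[7]=7A: 1-byte ASCII. cp=U+007A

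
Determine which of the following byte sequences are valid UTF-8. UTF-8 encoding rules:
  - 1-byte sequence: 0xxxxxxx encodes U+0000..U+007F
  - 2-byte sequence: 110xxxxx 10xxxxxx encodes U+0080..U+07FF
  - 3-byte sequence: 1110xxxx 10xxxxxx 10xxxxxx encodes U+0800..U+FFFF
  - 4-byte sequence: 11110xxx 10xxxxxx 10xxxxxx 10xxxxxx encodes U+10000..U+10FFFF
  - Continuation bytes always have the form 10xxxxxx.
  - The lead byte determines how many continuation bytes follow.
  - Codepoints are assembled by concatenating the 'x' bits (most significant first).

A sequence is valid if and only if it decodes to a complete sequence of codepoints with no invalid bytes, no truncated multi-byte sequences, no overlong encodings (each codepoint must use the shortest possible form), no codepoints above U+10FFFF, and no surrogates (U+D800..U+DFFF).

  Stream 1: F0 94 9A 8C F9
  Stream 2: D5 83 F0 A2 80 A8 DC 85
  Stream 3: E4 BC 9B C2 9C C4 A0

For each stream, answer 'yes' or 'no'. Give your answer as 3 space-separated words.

Stream 1: error at byte offset 4. INVALID
Stream 2: decodes cleanly. VALID
Stream 3: decodes cleanly. VALID

Answer: no yes yes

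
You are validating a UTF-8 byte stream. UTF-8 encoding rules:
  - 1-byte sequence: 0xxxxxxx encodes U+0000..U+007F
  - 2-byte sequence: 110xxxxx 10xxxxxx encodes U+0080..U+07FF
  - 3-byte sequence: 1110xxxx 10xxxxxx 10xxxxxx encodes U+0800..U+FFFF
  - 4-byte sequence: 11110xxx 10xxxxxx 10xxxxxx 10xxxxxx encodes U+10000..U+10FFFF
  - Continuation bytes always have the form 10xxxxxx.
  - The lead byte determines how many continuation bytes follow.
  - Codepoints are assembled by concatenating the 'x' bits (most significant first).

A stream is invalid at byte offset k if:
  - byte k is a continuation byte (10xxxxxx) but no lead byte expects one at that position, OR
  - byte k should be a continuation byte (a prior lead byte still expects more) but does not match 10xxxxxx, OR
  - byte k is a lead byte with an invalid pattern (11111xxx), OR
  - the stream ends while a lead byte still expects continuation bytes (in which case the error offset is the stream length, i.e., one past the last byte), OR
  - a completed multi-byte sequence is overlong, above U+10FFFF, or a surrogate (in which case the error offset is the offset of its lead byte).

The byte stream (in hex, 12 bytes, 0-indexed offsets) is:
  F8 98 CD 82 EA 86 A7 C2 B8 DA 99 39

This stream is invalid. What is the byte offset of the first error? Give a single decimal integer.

Byte[0]=F8: INVALID lead byte (not 0xxx/110x/1110/11110)

Answer: 0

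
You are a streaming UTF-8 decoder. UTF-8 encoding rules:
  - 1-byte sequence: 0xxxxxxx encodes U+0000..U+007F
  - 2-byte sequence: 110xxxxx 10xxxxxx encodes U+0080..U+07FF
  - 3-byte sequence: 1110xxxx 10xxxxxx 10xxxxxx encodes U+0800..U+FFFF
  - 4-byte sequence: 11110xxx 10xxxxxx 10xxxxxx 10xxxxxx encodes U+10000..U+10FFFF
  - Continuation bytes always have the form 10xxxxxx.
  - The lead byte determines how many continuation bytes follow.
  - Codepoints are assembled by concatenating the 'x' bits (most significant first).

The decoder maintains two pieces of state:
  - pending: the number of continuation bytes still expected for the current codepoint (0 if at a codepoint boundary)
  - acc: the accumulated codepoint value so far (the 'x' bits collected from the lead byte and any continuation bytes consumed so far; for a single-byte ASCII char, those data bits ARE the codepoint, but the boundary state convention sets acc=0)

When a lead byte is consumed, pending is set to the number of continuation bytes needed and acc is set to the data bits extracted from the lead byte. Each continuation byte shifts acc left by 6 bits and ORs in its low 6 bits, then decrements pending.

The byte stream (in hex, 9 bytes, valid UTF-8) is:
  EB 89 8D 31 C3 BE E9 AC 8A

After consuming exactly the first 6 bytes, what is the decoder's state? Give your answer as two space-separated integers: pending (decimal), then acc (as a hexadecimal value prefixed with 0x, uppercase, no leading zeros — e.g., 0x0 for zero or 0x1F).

Byte[0]=EB: 3-byte lead. pending=2, acc=0xB
Byte[1]=89: continuation. acc=(acc<<6)|0x09=0x2C9, pending=1
Byte[2]=8D: continuation. acc=(acc<<6)|0x0D=0xB24D, pending=0
Byte[3]=31: 1-byte. pending=0, acc=0x0
Byte[4]=C3: 2-byte lead. pending=1, acc=0x3
Byte[5]=BE: continuation. acc=(acc<<6)|0x3E=0xFE, pending=0

Answer: 0 0xFE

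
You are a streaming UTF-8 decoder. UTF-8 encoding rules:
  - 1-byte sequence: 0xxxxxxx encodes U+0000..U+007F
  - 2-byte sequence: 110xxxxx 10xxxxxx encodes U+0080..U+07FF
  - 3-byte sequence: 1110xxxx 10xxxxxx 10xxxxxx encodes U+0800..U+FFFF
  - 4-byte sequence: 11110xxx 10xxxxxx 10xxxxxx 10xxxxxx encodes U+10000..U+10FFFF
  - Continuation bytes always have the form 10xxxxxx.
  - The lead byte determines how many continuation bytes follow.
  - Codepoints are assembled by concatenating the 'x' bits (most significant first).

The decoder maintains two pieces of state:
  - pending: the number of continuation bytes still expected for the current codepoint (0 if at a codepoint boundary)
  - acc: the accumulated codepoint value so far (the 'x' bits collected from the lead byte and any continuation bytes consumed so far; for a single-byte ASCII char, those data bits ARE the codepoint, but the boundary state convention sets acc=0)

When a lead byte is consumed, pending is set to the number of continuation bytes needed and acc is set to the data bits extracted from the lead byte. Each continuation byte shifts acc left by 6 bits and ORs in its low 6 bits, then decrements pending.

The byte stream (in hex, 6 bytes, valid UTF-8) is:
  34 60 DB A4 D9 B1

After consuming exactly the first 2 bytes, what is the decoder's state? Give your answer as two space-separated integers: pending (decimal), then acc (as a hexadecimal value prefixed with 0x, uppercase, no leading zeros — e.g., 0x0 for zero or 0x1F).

Answer: 0 0x0

Derivation:
Byte[0]=34: 1-byte. pending=0, acc=0x0
Byte[1]=60: 1-byte. pending=0, acc=0x0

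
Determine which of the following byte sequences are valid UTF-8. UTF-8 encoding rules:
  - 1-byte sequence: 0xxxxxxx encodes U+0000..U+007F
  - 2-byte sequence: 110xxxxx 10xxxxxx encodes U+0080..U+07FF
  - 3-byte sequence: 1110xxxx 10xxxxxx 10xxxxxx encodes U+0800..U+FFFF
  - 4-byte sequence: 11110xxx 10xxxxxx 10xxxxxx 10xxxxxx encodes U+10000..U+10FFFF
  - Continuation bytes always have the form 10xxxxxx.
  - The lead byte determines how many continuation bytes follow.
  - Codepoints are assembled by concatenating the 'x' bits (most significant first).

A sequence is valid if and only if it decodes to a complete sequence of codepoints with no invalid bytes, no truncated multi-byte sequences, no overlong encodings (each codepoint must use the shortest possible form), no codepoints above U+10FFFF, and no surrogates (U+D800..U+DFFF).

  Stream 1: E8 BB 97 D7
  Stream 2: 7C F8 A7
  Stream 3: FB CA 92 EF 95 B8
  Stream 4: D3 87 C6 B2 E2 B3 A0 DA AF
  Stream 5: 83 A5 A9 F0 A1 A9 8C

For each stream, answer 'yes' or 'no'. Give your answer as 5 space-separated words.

Answer: no no no yes no

Derivation:
Stream 1: error at byte offset 4. INVALID
Stream 2: error at byte offset 1. INVALID
Stream 3: error at byte offset 0. INVALID
Stream 4: decodes cleanly. VALID
Stream 5: error at byte offset 0. INVALID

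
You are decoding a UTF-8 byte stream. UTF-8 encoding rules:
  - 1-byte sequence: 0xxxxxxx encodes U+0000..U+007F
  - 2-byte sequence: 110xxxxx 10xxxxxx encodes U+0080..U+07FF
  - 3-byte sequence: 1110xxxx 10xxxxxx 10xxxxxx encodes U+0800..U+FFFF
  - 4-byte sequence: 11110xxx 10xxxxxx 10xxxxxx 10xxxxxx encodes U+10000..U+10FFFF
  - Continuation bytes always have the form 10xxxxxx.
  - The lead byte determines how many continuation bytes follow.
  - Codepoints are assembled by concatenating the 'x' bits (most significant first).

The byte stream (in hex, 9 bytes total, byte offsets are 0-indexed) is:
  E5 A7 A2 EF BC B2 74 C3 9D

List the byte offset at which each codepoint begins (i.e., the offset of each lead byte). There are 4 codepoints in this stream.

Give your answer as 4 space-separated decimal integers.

Byte[0]=E5: 3-byte lead, need 2 cont bytes. acc=0x5
Byte[1]=A7: continuation. acc=(acc<<6)|0x27=0x167
Byte[2]=A2: continuation. acc=(acc<<6)|0x22=0x59E2
Completed: cp=U+59E2 (starts at byte 0)
Byte[3]=EF: 3-byte lead, need 2 cont bytes. acc=0xF
Byte[4]=BC: continuation. acc=(acc<<6)|0x3C=0x3FC
Byte[5]=B2: continuation. acc=(acc<<6)|0x32=0xFF32
Completed: cp=U+FF32 (starts at byte 3)
Byte[6]=74: 1-byte ASCII. cp=U+0074
Byte[7]=C3: 2-byte lead, need 1 cont bytes. acc=0x3
Byte[8]=9D: continuation. acc=(acc<<6)|0x1D=0xDD
Completed: cp=U+00DD (starts at byte 7)

Answer: 0 3 6 7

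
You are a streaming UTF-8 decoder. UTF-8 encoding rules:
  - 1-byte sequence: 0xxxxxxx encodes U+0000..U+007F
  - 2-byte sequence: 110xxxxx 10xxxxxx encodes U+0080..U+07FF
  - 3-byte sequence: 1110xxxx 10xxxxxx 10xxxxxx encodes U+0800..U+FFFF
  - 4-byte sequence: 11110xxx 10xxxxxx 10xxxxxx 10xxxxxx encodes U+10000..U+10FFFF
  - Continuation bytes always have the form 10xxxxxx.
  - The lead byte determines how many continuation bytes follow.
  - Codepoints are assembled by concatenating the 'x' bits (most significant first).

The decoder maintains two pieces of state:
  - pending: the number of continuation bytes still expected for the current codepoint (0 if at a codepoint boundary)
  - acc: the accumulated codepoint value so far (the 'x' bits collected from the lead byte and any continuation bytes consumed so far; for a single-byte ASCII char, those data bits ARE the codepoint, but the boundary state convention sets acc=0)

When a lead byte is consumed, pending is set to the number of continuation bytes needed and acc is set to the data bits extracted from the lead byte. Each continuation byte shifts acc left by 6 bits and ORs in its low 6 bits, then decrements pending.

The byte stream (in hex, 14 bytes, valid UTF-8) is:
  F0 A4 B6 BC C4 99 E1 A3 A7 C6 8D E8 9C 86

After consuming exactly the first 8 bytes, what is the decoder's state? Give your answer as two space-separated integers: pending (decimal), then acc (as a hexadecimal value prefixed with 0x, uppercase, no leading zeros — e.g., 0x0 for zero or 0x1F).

Answer: 1 0x63

Derivation:
Byte[0]=F0: 4-byte lead. pending=3, acc=0x0
Byte[1]=A4: continuation. acc=(acc<<6)|0x24=0x24, pending=2
Byte[2]=B6: continuation. acc=(acc<<6)|0x36=0x936, pending=1
Byte[3]=BC: continuation. acc=(acc<<6)|0x3C=0x24DBC, pending=0
Byte[4]=C4: 2-byte lead. pending=1, acc=0x4
Byte[5]=99: continuation. acc=(acc<<6)|0x19=0x119, pending=0
Byte[6]=E1: 3-byte lead. pending=2, acc=0x1
Byte[7]=A3: continuation. acc=(acc<<6)|0x23=0x63, pending=1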